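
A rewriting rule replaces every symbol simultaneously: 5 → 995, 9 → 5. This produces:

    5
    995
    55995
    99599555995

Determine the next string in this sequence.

559955599599599555995

Apply φ to 99599555995 symbol by symbol: 9→5, 9→5, 5→995, 9→5, 9→5, 5→995, 5→995, 5→995, 9→5, 9→5, 5→995; joined: 5 5 995 5 5 995 995 995 5 5 995.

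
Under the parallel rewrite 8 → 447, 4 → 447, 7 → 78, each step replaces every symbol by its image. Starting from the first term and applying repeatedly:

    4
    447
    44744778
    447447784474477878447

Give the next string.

Rewriting the 21 symbols of 447447784474477878447 one by one yields 447 447 78 447 447 78 78 447 447 447 78 447 447 78 78 447 78 447 447 447 78; concatenated:

4474477844744778784474474477844744778784477844744744778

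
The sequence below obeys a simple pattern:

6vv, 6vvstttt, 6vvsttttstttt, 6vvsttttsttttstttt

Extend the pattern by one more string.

Every step adds stttt to the end: s(k+1) = s(k)·stttt.
Applying this once more to 6vvsttttsttttstttt:

6vvsttttsttttsttttstttt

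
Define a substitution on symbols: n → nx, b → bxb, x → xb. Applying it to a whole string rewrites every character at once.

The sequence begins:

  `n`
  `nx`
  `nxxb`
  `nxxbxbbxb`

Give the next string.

nxxbxbbxbxbbxbbxbxbbxb

Rewriting each symbol of nxxbxbbxb: n→nx, x→xb, x→xb, b→bxb, x→xb, b→bxb, b→bxb, x→xb, b→bxb, which concatenates to nx xb xb bxb xb bxb bxb xb bxb.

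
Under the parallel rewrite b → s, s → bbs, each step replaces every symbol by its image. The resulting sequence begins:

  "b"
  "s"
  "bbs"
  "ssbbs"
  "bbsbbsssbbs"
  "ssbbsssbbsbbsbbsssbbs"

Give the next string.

Rewriting the 21 symbols of ssbbsssbbsbbsbbsssbbs one by one yields bbs bbs s s bbs bbs bbs s s bbs s s bbs s s bbs bbs bbs s s bbs; concatenated:

bbsbbsssbbsbbsbbsssbbsssbbsssbbsbbsbbsssbbs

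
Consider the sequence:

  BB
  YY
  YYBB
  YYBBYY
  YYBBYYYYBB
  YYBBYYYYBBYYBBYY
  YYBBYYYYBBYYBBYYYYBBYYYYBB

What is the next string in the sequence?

This is a Fibonacci-style word recurrence s(k) = s(k−1)·s(k−2): e.g. YY·BB = YYBB.
So term 8 is YYBBYYYYBBYYBBYYYYBBYYYYBB·YYBBYYYYBBYYBBYY.

YYBBYYYYBBYYBBYYYYBBYYYYBBYYBBYYYYBBYYBBYY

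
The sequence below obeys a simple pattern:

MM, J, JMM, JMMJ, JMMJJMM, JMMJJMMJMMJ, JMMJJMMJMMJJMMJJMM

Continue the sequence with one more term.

This is a Fibonacci-style word recurrence s(k) = s(k−1)·s(k−2): e.g. J·MM = JMM.
The next term joins JMMJJMMJMMJJMMJJMM and JMMJJMMJMMJ.

JMMJJMMJMMJJMMJJMMJMMJJMMJMMJ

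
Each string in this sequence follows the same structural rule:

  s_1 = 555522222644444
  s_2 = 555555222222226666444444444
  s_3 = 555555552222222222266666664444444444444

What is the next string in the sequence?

The n-th term is 2n+2 5's then 3n+2 2's then 3n-2 6's then 4n+1 4's (n = 1, 2, …).
For the next term, n = 4, so the run lengths are 10, 14, 10, 17.

555555555522222222222222666666666644444444444444444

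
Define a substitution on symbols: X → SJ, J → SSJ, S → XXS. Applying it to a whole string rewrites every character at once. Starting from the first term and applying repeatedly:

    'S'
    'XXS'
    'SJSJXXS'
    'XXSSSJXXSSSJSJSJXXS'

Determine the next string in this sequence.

SJSJXXSXXSXXSSSJSJSJXXSXXSXXSSSJXXSSSJXXSSSJSJSJXXS

Applying the rule to each of the 19 symbols of XXSSSJXXSSSJSJSJXXS gives the pieces SJ SJ XXS XXS XXS SSJ SJ SJ XXS XXS XXS SSJ XXS SSJ XXS SSJ SJ SJ XXS, which concatenate to the answer.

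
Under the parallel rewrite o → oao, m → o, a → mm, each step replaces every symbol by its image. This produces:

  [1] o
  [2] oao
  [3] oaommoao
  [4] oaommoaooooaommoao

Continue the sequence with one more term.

oaommoaooooaommoaooaooaooaommoaooooaommoao

Replace each of the 18 characters of oaommoaooooaommoao in place — oao mm oao o o oao mm oao oao oao oao mm oao o o oao mm oao — and concatenate.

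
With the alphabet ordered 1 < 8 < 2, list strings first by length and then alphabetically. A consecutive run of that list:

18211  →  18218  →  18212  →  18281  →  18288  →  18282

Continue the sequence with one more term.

18221

The successor of 18282 increments the rightmost position that isn't already 2 and resets every position after it to 1.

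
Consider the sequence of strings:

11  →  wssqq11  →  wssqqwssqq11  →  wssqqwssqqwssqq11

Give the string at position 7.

Every step adds wssqq at the front: s(k+1) = wssqq·s(k).
From wssqqwssqqwssqq11, 3 further steps: wssqqwssqqwssqq11 → wssqqwssqqwssqqwssqq11 → wssqqwssqqwssqqwssqqwssqq11 → (answer).

wssqqwssqqwssqqwssqqwssqqwssqq11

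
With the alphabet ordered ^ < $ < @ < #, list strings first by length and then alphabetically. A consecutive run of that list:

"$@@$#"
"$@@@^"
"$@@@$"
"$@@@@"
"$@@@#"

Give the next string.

Find the rightmost character of $@@@# below #, bump it to the next letter, and reset everything to its right to ^.

$@@#^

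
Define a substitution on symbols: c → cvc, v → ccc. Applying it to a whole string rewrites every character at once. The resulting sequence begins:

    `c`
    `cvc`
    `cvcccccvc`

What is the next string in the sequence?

cvcccccvccvccvccvccvcccccvc

Apply φ to cvcccccvc symbol by symbol: c→cvc, v→ccc, c→cvc, c→cvc, c→cvc, c→cvc, c→cvc, v→ccc, c→cvc; joined: cvc ccc cvc cvc cvc cvc cvc ccc cvc.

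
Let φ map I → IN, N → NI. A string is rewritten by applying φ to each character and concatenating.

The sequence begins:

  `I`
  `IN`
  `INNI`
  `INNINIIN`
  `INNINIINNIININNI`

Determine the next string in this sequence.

φ(INNINIINNIININNI) expands symbol-by-symbol to IN NI NI IN NI IN IN NI NI IN IN NI IN NI NI IN; joining the 16 pieces gives the next term.

INNINIINNIININNINIININNIINNINIIN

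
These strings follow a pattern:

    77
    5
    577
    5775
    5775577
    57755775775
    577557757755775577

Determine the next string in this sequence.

This is a Fibonacci-style word recurrence s(k) = s(k−1)·s(k−2): e.g. 5·77 = 577.
So term 8 is 577557757755775577·57755775775.

57755775775577557757755775775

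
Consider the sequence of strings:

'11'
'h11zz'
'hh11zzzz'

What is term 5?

Every step adds h to the front and zz to the end of the previous string.
From hh11zzzz, 2 further steps: hh11zzzz → hhh11zzzzzz → (answer).

hhhh11zzzzzzzz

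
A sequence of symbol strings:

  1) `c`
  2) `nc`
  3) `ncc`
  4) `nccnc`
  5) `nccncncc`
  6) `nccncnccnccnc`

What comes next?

From term 3 onward, concatenate the last term with the second-to-last: nc·c = ncc, ncc·nc = nccnc, …
So term 7 is nccncnccnccnc·nccncncc.

nccncnccnccncnccncncc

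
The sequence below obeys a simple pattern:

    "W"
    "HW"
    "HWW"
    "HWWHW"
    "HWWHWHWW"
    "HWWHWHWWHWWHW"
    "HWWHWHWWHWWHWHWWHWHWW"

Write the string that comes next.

HWWHWHWWHWWHWHWWHWHWWHWWHWHWWHWWHW

This is a Fibonacci-style word recurrence s(k) = s(k−1)·s(k−2): e.g. HW·W = HWW.
So term 8 is HWWHWHWWHWWHWHWWHWHWW·HWWHWHWWHWWHW.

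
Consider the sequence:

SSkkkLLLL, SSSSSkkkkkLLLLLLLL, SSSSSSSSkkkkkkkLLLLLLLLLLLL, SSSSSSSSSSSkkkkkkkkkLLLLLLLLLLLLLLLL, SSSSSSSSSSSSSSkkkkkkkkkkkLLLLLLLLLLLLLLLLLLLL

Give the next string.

The n-th term is 3n-1 S's then 2n+1 k's then 4n L's (n = 1, 2, …).
For the next term, n = 6, so the run lengths are 17, 13, 24.

SSSSSSSSSSSSSSSSSkkkkkkkkkkkkkLLLLLLLLLLLLLLLLLLLLLLLL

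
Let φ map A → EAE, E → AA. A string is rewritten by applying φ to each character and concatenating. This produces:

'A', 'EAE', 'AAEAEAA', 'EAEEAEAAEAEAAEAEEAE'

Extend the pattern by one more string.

AAEAEAAAAEAEAAEAEEAEAAEAEAAEAEEAEAAEAEAAAAEAEAA

Replace each of the 19 characters of EAEEAEAAEAEAAEAEEAE in place — AA EAE AA AA EAE AA EAE EAE AA EAE AA EAE EAE AA EAE AA AA EAE AA — and concatenate.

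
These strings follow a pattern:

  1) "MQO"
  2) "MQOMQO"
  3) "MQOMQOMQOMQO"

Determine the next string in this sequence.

Every step duplicates the string.
So the next term is two copies of MQOMQOMQOMQO.

MQOMQOMQOMQOMQOMQOMQOMQO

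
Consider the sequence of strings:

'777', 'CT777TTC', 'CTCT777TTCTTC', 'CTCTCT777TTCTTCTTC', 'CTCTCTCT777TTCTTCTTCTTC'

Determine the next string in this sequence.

CTCTCTCTCT777TTCTTCTTCTTCTTC

Each term wraps the previous one in CT on the left and TTC on the right.
One more step from CTCTCTCT777TTCTTCTTCTTC gives the answer.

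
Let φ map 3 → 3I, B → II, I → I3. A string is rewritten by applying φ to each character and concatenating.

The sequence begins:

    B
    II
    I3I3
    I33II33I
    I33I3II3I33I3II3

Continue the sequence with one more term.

Applying the rule to each of the 16 symbols of I33I3II3I33I3II3 gives the pieces I3 3I 3I I3 3I I3 I3 3I I3 3I 3I I3 3I I3 I3 3I, which concatenate to the answer.

I33I3II33II3I33II33I3II33II3I33I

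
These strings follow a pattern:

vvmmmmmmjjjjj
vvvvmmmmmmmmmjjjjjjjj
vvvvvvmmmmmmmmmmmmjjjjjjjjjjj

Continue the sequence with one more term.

vvvvvvvvmmmmmmmmmmmmmmmjjjjjjjjjjjjjj

Reading off run lengths: v runs 2, 4, 6; m runs 6, 9, 12; j runs 5, 8, 11 — each is linear in n, where the shown terms are n = 2, 3, 4.
Setting n = 5 gives 8, 15, 14 characters in each block.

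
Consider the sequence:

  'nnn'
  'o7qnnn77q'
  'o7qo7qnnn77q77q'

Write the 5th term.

o7qo7qo7qo7qnnn77q77q77q77q

s(k+1) = o7q·s(k)·77q, so each term gains o7q as a prefix and 77q as a suffix.
From o7qo7qnnn77q77q, 2 further steps: o7qo7qnnn77q77q → o7qo7qo7qnnn77q77q77q → (answer).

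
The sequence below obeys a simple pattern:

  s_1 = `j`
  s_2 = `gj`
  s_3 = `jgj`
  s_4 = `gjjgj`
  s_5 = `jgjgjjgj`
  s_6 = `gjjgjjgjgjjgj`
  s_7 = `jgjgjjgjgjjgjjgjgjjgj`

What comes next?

gjjgjjgjgjjgjjgjgjjgjgjjgjjgjgjjgj

This is a Fibonacci-style word recurrence s(k) = s(k−2)·s(k−1): e.g. j·gj = jgj.
So term 8 is gjjgjjgjgjjgj·jgjgjjgjgjjgjjgjgjjgj.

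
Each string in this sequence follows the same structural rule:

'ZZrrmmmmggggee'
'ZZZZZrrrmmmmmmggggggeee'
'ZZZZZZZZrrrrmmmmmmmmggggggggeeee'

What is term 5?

ZZZZZZZZZZZZZZrrrrrrmmmmmmmmmmmmggggggggggggeeeeee

Each string has the form Z^{3n-1} r^{n+1} m^{2n+2} g^{2n+2} e^{n+1} (n = 1, 2, …).
For term 5, n = 5, so the run lengths are 14, 6, 12, 12, 6.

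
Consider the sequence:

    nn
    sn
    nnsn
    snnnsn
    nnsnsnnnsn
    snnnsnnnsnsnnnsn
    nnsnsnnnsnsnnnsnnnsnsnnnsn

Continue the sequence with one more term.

From term 3 onward, concatenate the second-to-last term with the last: nn·sn = nnsn, sn·nnsn = snnnsn, …
The next term joins snnnsnnnsnsnnnsn and nnsnsnnnsnsnnnsnnnsnsnnnsn.

snnnsnnnsnsnnnsnnnsnsnnnsnsnnnsnnnsnsnnnsn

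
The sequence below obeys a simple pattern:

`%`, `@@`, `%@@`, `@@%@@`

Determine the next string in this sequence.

%@@@@%@@

From term 3 onward, concatenate the second-to-last term with the last: %·@@ = %@@, @@·%@@ = @@%@@, …
So term 5 is %@@·@@%@@.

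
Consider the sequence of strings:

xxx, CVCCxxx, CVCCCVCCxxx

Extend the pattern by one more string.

CVCCCVCCCVCCxxx

Every step adds CVCC at the front: s(k+1) = CVCC·s(k).
So the next term is CVCC·CVCCCVCCxxx.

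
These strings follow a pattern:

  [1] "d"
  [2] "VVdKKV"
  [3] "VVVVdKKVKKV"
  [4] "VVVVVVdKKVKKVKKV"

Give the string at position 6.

Each term wraps the previous one in VV on the left and KKV on the right.
From VVVVVVdKKVKKVKKV, 2 further steps: VVVVVVdKKVKKVKKV → VVVVVVVVdKKVKKVKKVKKV → (answer).

VVVVVVVVVVdKKVKKVKKVKKVKKV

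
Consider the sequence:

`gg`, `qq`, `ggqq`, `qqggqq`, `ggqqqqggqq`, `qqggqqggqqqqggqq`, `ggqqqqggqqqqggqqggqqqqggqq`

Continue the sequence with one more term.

qqggqqggqqqqggqqggqqqqggqqqqggqqggqqqqggqq

From term 3 onward, concatenate the second-to-last term with the last: gg·qq = ggqq, qq·ggqq = qqggqq, …
Continuing: qqggqqggqqqqggqq · ggqqqqggqqqqggqqggqqqqggqq gives term 8.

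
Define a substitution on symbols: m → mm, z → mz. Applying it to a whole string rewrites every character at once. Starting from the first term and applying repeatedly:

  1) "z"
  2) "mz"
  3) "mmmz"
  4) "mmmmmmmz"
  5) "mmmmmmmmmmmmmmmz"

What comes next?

mmmmmmmmmmmmmmmmmmmmmmmmmmmmmmmz

φ(mmmmmmmmmmmmmmmz) expands symbol-by-symbol to mm mm mm mm mm mm mm mm mm mm mm mm mm mm mm mz; joining the 16 pieces gives the next term.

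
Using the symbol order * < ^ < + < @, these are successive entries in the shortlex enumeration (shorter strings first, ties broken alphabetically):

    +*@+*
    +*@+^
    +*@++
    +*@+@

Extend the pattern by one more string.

+*@@*

The successor of +*@+@ increments the rightmost position that isn't already @ and resets every position after it to *.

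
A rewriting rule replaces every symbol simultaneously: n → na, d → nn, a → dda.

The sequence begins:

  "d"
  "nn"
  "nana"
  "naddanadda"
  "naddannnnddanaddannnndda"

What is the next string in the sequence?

Replace each of the 24 characters of naddannnnddanaddannnndda in place — na dda nn nn dda na na na na nn nn dda na dda nn nn dda na na na na nn nn dda — and concatenate.

naddannnnddananananannnnddanaddannnnddananananannnndda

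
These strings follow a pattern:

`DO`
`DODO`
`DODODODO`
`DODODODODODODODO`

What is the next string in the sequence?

Each string is two copies of the previous one concatenated.
One more doubling of DODODODODODODODO gives the answer.

DODODODODODODODODODODODODODODODO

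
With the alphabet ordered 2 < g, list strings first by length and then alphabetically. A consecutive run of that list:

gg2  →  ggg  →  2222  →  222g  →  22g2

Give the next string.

22gg

Treat 22g2 as a base-2 numeral over the given alphabet and add one, carrying through any trailing g's.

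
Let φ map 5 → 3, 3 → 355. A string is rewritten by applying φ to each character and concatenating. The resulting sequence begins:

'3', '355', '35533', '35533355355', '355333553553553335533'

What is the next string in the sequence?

Rewriting the 21 symbols of 355333553553553335533 one by one yields 355 3 3 355 355 355 3 3 355 3 3 355 3 3 355 355 355 3 3 355 355; concatenated:

3553335535535533355333553335535535533355355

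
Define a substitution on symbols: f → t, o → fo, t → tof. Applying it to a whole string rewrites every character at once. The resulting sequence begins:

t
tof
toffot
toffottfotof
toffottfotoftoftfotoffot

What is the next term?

Rewriting the 24 symbols of toffottfotoftoftfotoffot one by one yields tof fo t t fo tof tof t fo tof fo t tof fo t tof t fo tof fo t t fo tof; concatenated:

toffottfotoftoftfotoffottoffottoftfotoffottfotof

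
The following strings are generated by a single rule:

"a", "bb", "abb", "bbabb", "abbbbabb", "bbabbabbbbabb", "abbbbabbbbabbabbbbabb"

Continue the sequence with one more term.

bbabbabbbbabbabbbbabbbbabbabbbbabb

Each term (from the third on) is the two preceding terms concatenated in order: term 3 = a·bb = abb.
So term 8 is bbabbabbbbabb·abbbbabbbbabbabbbbabb.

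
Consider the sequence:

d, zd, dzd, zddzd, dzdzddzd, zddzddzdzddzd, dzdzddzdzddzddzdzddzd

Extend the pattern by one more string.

zddzddzdzddzddzdzddzdzddzddzdzddzd

This is a Fibonacci-style word recurrence s(k) = s(k−2)·s(k−1): e.g. d·zd = dzd.
So term 8 is zddzddzdzddzd·dzdzddzdzddzddzdzddzd.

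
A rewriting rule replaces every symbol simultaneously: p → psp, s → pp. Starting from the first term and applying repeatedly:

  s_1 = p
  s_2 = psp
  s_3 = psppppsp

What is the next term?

psppppsppsppsppsppppsp

Apply φ to psppppsp symbol by symbol: p→psp, s→pp, p→psp, p→psp, p→psp, p→psp, s→pp, p→psp; joined: psp pp psp psp psp psp pp psp.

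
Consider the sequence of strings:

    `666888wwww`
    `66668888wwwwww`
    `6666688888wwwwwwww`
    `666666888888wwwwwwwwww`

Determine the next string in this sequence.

66666668888888wwwwwwwwwwww

Term n consists of n+1 6's, followed by n+1 8's, followed by 2n w's, where the shown terms are n = 2, 3, 4, 5.
Setting n = 6 gives 7, 7, 12 characters in each block.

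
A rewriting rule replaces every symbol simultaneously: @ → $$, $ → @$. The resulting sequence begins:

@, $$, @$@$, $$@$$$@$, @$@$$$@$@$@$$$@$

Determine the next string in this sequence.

$$@$$$@$@$@$$$@$$$@$$$@$@$@$$$@$

Replace each of the 16 characters of @$@$$$@$@$@$$$@$ in place — $$ @$ $$ @$ @$ @$ $$ @$ $$ @$ $$ @$ @$ @$ $$ @$ — and concatenate.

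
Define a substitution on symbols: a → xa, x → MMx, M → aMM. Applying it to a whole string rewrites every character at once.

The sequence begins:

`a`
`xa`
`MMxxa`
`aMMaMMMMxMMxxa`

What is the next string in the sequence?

xaaMMaMMxaaMMaMMaMMaMMMMxaMMaMMMMxMMxxa

Replace each of the 14 characters of aMMaMMMMxMMxxa in place — xa aMM aMM xa aMM aMM aMM aMM MMx aMM aMM MMx MMx xa — and concatenate.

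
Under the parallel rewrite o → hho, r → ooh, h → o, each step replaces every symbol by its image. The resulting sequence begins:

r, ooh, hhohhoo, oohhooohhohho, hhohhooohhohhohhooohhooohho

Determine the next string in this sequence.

oohhooohhohhohhooohhooohhooohhohhohhooohhohhohhooohho

Replace each of the 27 characters of hhohhooohhohhohhooohhooohho in place — o o hho o o hho hho hho o o hho o o hho o o hho hho hho o o hho hho hho o o hho — and concatenate.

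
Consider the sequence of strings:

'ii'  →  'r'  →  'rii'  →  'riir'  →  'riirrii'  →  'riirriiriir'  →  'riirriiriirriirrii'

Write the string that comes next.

riirriiriirriirriiriirriiriir

From term 3 onward, concatenate the last term with the second-to-last: r·ii = rii, rii·r = riir, …
So term 8 is riirriiriirriirrii·riirriiriir.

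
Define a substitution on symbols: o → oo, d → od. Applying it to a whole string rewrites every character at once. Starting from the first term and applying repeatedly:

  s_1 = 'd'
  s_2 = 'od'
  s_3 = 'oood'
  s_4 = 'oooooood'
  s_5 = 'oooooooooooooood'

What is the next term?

Applying the rule to each of the 16 symbols of oooooooooooooood gives the pieces oo oo oo oo oo oo oo oo oo oo oo oo oo oo oo od, which concatenate to the answer.

oooooooooooooooooooooooooooooood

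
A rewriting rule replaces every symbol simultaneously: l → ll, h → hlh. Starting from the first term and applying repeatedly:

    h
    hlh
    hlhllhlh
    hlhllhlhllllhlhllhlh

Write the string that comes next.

φ(hlhllhlhllllhlhllhlh) expands symbol-by-symbol to hlh ll hlh ll ll hlh ll hlh ll ll ll ll hlh ll hlh ll ll hlh ll hlh; joining the 20 pieces gives the next term.

hlhllhlhllllhlhllhlhllllllllhlhllhlhllllhlhllhlh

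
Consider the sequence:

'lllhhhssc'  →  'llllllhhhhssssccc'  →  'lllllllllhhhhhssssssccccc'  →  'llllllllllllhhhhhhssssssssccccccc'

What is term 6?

llllllllllllllllllhhhhhhhhssssssssssssccccccccccc

Each string has the form l^{3n} h^{n+2} s^{2n} c^{2n-1} (n = 1, 2, …).
At n = 6 the blocks have lengths 18, 8, 12, 11.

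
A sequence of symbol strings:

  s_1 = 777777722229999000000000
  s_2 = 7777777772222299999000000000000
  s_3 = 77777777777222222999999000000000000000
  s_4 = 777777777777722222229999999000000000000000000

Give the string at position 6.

Each string has the form 7^{2n+3} 2^{n+2} 9^{n+2} 0^{3n+3}, where the shown terms are n = 2, 3, 4, 5.
At n = 7 the blocks have lengths 17, 9, 9, 24.

77777777777777777222222222999999999000000000000000000000000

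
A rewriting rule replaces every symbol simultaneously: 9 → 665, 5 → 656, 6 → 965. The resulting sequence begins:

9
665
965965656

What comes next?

665965656665965656965656965

Apply φ to 965965656 symbol by symbol: 9→665, 6→965, 5→656, 9→665, 6→965, 5→656, 6→965, 5→656, 6→965; joined: 665 965 656 665 965 656 965 656 965.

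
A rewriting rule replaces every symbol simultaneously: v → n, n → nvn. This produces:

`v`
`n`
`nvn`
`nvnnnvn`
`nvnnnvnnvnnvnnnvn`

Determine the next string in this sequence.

Rewriting the 17 symbols of nvnnnvnnvnnvnnnvn one by one yields nvn n nvn nvn nvn n nvn nvn n nvn nvn n nvn nvn nvn n nvn; concatenated:

nvnnnvnnvnnvnnnvnnvnnnvnnvnnnvnnvnnvnnnvn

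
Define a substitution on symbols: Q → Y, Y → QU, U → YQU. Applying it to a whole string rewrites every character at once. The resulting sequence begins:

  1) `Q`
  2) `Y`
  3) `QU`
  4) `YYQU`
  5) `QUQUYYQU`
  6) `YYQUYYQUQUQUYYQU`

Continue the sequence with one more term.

Rewriting the 16 symbols of YYQUYYQUQUQUYYQU one by one yields QU QU Y YQU QU QU Y YQU Y YQU Y YQU QU QU Y YQU; concatenated:

QUQUYYQUQUQUYYQUYYQUYYQUQUQUYYQU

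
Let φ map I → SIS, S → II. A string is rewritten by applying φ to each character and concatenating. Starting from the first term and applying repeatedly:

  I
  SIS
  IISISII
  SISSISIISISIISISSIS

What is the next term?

Applying the rule to each of the 19 symbols of SISSISIISISIISISSIS gives the pieces II SIS II II SIS II SIS SIS II SIS II SIS SIS II SIS II II SIS II, which concatenate to the answer.

IISISIIIISISIISISSISIISISIISISSISIISISIIIISISII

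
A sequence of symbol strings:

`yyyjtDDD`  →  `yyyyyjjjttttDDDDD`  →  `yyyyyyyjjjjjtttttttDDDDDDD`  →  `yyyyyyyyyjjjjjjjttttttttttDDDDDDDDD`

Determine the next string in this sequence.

yyyyyyyyyyyjjjjjjjjjtttttttttttttDDDDDDDDDDD

The n-th term is 2n+1 y's then 2n-1 j's then 3n-2 t's then 2n+1 D's (n = 1, 2, …).
For the next term, n = 5, so the run lengths are 11, 9, 13, 11.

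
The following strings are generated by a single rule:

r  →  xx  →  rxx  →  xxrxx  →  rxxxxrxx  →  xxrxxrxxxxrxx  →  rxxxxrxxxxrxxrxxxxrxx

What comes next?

From term 3 onward, concatenate the second-to-last term with the last: r·xx = rxx, xx·rxx = xxrxx, …
So term 8 is xxrxxrxxxxrxx·rxxxxrxxxxrxxrxxxxrxx.

xxrxxrxxxxrxxrxxxxrxxxxrxxrxxxxrxx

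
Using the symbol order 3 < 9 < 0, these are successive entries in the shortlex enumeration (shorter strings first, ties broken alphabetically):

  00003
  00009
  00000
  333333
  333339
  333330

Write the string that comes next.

The successor of 333330 increments the rightmost position that isn't already 0 and resets every position after it to 3.

333393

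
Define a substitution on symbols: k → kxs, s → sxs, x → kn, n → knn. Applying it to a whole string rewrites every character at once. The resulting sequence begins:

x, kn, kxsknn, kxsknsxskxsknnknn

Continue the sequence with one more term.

Rewriting the 17 symbols of kxsknsxskxsknnknn one by one yields kxs kn sxs kxs knn sxs kn sxs kxs kn sxs kxs knn knn kxs knn knn; concatenated:

kxsknsxskxsknnsxsknsxskxsknsxskxsknnknnkxsknnknn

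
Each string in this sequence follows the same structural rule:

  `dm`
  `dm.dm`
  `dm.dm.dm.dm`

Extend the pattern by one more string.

Every step duplicates the string with '.' between the halves.
One more doubling of dm.dm.dm.dm gives the answer.

dm.dm.dm.dm.dm.dm.dm.dm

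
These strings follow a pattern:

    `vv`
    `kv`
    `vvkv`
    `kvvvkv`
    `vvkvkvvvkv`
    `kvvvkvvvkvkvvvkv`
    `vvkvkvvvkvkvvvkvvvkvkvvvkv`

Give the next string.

kvvvkvvvkvkvvvkvvvkvkvvvkvkvvvkvvvkvkvvvkv

This is a Fibonacci-style word recurrence s(k) = s(k−2)·s(k−1): e.g. vv·kv = vvkv.
The next term joins kvvvkvvvkvkvvvkv and vvkvkvvvkvkvvvkvvvkvkvvvkv.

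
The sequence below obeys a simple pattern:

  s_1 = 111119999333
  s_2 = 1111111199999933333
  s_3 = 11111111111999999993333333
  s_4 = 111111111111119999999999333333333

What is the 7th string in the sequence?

The n-th term is 3n+2 1's then 2n+2 9's then 2n+1 3's (n = 1, 2, …).
For term 7, n = 7, so the run lengths are 23, 16, 15.

111111111111111111111119999999999999999333333333333333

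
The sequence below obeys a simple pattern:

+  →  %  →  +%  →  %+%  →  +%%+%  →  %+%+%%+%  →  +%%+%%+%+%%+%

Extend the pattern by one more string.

From term 3 onward, concatenate the second-to-last term with the last: +·% = +%, %·+% = %+%, …
So term 8 is %+%+%%+%·+%%+%%+%+%%+%.

%+%+%%+%+%%+%%+%+%%+%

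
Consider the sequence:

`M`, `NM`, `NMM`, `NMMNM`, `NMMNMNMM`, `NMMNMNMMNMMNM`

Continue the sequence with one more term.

NMMNMNMMNMMNMNMMNMNMM

Each term (from the third on) is the previous term followed by the one before it: term 3 = NM·M = NMM.
The next term joins NMMNMNMMNMMNM and NMMNMNMM.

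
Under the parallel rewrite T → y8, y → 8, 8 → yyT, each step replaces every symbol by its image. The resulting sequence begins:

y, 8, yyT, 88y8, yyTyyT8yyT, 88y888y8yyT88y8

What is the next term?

Replace each of the 15 characters of 88y888y8yyT88y8 in place — yyT yyT 8 yyT yyT yyT 8 yyT 8 8 y8 yyT yyT 8 yyT — and concatenate.

yyTyyT8yyTyyTyyT8yyT88y8yyTyyT8yyT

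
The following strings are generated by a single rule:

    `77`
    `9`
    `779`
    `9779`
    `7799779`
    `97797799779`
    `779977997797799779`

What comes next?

Each term (from the third on) is the two preceding terms concatenated in order: term 3 = 77·9 = 779.
So term 8 is 97797799779·779977997797799779.

97797799779779977997797799779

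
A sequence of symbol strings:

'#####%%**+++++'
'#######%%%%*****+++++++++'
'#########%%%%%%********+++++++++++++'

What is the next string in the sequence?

###########%%%%%%%%***********+++++++++++++++++

The n-th term is 2n+3 #'s then 2n %'s then 3n-1 *'s then 4n+1 +'s (n = 1, 2, …).
At n = 4 the blocks have lengths 11, 8, 11, 17.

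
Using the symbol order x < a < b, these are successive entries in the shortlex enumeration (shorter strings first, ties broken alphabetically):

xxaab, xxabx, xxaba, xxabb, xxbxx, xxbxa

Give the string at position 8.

xxbax

Advancing 2 positions from xxbxa through xxbxa → xxbxb reaches term 8.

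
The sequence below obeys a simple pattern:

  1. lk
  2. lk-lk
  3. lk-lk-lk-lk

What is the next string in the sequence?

lk-lk-lk-lk-lk-lk-lk-lk

s(k+1) = s(k)·-·s(k) — each term doubles the last with '-' between the halves.
So the next term is two copies of lk-lk-lk-lk with '-' between the halves.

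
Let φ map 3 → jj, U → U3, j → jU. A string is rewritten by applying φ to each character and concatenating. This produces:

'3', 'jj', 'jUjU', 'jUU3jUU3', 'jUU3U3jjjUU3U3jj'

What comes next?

jUU3U3jjU3jjjUjUjUU3U3jjU3jjjUjU

Replace each of the 16 characters of jUU3U3jjjUU3U3jj in place — jU U3 U3 jj U3 jj jU jU jU U3 U3 jj U3 jj jU jU — and concatenate.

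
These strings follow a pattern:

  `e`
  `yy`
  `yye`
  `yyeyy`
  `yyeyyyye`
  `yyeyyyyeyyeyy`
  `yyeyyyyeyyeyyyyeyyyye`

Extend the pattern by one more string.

From term 3 onward, concatenate the last term with the second-to-last: yy·e = yye, yye·yy = yyeyy, …
Continuing: yyeyyyyeyyeyyyyeyyyye · yyeyyyyeyyeyy gives term 8.

yyeyyyyeyyeyyyyeyyyyeyyeyyyyeyyeyy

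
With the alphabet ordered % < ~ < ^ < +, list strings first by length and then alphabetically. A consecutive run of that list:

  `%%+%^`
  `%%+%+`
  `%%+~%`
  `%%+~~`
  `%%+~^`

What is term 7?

%%+^%

Advancing 2 positions from %%+~^ through %%+~^ → %%+~+ reaches term 7.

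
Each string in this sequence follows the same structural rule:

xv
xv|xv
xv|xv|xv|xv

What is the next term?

xv|xv|xv|xv|xv|xv|xv|xv

Each string is two copies of the previous one joined by '|'.
So the next term is two copies of xv|xv|xv|xv with '|' between the halves.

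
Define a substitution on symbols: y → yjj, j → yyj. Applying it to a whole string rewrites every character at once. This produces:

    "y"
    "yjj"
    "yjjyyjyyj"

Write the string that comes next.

yjjyyjyyjyjjyjjyyjyjjyjjyyj

Expanding yjjyyjyyj: y→yjj, j→yyj, j→yyj, y→yjj, y→yjj, j→yyj, y→yjj, y→yjj, j→yyj. Concatenated: yjj yyj yyj yjj yjj yyj yjj yjj yyj.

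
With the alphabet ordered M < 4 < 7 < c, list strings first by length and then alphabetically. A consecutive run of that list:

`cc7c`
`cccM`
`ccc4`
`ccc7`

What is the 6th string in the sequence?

Advancing 2 positions from ccc7 through ccc7 → cccc reaches term 6.

MMMMM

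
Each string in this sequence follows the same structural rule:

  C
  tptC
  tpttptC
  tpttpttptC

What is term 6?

Every step adds tpt at the front: s(k+1) = tpt·s(k).
From tpttpttptC, 2 further steps: tpttpttptC → tpttpttpttptC → (answer).

tpttpttpttpttptC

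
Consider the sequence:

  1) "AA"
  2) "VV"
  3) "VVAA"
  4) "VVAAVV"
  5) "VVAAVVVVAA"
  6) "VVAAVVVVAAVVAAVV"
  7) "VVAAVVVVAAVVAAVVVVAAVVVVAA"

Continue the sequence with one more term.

VVAAVVVVAAVVAAVVVVAAVVVVAAVVAAVVVVAAVVAAVV

Each term (from the third on) is the previous term followed by the one before it: term 3 = VV·AA = VVAA.
Continuing: VVAAVVVVAAVVAAVVVVAAVVVVAA · VVAAVVVVAAVVAAVV gives term 8.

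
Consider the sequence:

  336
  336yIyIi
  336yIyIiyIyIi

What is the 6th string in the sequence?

The strings grow by a fixed suffix yIyIi each time.
From 336yIyIiyIyIi, 3 further steps: 336yIyIiyIyIi → 336yIyIiyIyIiyIyIi → 336yIyIiyIyIiyIyIiyIyIi → (answer).

336yIyIiyIyIiyIyIiyIyIiyIyIi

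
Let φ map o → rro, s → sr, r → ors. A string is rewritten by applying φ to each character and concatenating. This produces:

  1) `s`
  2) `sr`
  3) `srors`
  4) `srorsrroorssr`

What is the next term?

Replace each of the 13 characters of srorsrroorssr in place — sr ors rro ors sr ors ors rro rro ors sr sr ors — and concatenate.

srorsrroorssrorsorsrrorroorssrsrors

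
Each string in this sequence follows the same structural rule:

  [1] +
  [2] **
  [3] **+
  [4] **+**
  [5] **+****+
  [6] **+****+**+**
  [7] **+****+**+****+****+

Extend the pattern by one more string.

Each term (from the third on) is the previous term followed by the one before it: term 3 = **·+ = **+.
Continuing: **+****+**+****+****+ · **+****+**+** gives term 8.

**+****+**+****+****+**+****+**+**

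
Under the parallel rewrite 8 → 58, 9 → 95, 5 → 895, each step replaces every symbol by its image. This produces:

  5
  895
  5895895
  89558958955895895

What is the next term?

Rewriting the 17 symbols of 89558958955895895 one by one yields 58 95 895 895 58 95 895 58 95 895 895 58 95 895 58 95 895; concatenated:

58958958955895895589589589558958955895895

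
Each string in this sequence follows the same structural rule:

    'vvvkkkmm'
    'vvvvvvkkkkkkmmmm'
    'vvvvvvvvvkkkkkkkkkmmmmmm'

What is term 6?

Each string has the form v^{3n} k^{3n} m^{2n} (n = 1, 2, …).
At n = 6 the blocks have lengths 18, 18, 12.

vvvvvvvvvvvvvvvvvvkkkkkkkkkkkkkkkkkkmmmmmmmmmmmm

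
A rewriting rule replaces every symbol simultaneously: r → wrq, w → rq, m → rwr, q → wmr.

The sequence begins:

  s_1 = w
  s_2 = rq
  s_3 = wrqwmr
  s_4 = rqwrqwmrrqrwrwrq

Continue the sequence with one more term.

Applying the rule to each of the 16 symbols of rqwrqwmrrqrwrwrq gives the pieces wrq wmr rq wrq wmr rq rwr wrq wrq wmr wrq rq wrq rq wrq wmr, which concatenate to the answer.

wrqwmrrqwrqwmrrqrwrwrqwrqwmrwrqrqwrqrqwrqwmr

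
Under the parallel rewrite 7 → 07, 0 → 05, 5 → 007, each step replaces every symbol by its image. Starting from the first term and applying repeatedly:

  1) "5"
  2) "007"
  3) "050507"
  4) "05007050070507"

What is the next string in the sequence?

Rewriting the 14 symbols of 05007050070507 one by one yields 05 007 05 05 07 05 007 05 05 07 05 007 05 07; concatenated:

0500705050705007050507050070507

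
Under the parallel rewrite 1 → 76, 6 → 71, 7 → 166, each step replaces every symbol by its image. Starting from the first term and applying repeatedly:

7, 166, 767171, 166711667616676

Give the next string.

Rewriting the 15 symbols of 166711667616676 one by one yields 76 71 71 166 76 76 71 71 166 71 76 71 71 166 71; concatenated:

767171166767671711667176717116671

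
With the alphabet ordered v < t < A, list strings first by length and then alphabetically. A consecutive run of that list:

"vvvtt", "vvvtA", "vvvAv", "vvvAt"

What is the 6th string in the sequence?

Advancing 2 positions from vvvAt through vvvAt → vvvAA reaches term 6.

vvtvv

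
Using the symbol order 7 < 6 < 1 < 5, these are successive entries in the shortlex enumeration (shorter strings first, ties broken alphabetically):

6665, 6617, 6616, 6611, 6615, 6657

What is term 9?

Advancing 3 positions from 6657 through 6657 → 6656 → 6651 reaches term 9.

6655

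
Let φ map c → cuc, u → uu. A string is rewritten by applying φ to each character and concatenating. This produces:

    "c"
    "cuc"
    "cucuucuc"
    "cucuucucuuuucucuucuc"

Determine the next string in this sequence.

Applying the rule to each of the 20 symbols of cucuucucuuuucucuucuc gives the pieces cuc uu cuc uu uu cuc uu cuc uu uu uu uu cuc uu cuc uu uu cuc uu cuc, which concatenate to the answer.

cucuucucuuuucucuucucuuuuuuuucucuucucuuuucucuucuc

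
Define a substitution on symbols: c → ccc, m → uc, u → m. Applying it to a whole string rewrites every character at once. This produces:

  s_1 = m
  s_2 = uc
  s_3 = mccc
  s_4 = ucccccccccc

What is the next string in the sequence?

mcccccccccccccccccccccccccccccc

Apply φ to ucccccccccc symbol by symbol: u→m, c→ccc, c→ccc, c→ccc, c→ccc, c→ccc, c→ccc, c→ccc, c→ccc, c→ccc, c→ccc; joined: m ccc ccc ccc ccc ccc ccc ccc ccc ccc ccc.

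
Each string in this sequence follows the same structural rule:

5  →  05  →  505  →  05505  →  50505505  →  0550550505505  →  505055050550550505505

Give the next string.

From term 3 onward, concatenate the second-to-last term with the last: 5·05 = 505, 05·505 = 05505, …
So term 8 is 0550550505505·505055050550550505505.

0550550505505505055050550550505505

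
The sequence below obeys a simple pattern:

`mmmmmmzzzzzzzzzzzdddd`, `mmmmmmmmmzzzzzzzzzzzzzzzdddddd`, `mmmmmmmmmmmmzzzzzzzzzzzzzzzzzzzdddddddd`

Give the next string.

mmmmmmmmmmmmmmmzzzzzzzzzzzzzzzzzzzzzzzdddddddddd

Reading off run lengths: m runs 6, 9, 12; z runs 11, 15, 19; d runs 4, 6, 8 — each is linear in n, where the shown terms are n = 2, 3, 4.
Setting n = 5 gives 15, 23, 10 characters in each block.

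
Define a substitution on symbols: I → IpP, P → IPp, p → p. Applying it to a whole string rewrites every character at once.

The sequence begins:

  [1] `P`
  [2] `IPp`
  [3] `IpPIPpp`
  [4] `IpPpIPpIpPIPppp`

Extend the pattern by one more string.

Rewriting the 15 symbols of IpPpIPpIpPIPppp one by one yields IpP p IPp p IpP IPp p IpP p IPp IpP IPp p p p; concatenated:

IpPpIPppIpPIPppIpPpIPpIpPIPpppp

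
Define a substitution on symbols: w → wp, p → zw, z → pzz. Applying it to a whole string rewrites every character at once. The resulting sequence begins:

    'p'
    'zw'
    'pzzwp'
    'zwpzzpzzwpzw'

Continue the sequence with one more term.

pzzwpzwpzzpzzzwpzzpzzwpzwpzzwp

Apply φ to zwpzzpzzwpzw symbol by symbol: z→pzz, w→wp, p→zw, z→pzz, z→pzz, p→zw, z→pzz, z→pzz, w→wp, p→zw, z→pzz, w→wp; joined: pzz wp zw pzz pzz zw pzz pzz wp zw pzz wp.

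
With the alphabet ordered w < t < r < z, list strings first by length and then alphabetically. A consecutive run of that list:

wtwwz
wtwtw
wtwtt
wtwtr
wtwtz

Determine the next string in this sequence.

Treat wtwtz as a base-4 numeral over the given alphabet and add one, carrying through any trailing z's.

wtwrw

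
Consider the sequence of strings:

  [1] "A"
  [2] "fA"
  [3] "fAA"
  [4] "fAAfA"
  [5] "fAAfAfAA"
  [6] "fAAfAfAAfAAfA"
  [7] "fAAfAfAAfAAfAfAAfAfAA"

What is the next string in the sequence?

fAAfAfAAfAAfAfAAfAfAAfAAfAfAAfAAfA

From term 3 onward, concatenate the last term with the second-to-last: fA·A = fAA, fAA·fA = fAAfA, …
So term 8 is fAAfAfAAfAAfAfAAfAfAA·fAAfAfAAfAAfA.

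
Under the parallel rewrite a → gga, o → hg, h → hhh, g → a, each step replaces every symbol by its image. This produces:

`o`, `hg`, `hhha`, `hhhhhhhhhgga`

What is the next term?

Expanding hhhhhhhhhgga: h→hhh, h→hhh, h→hhh, h→hhh, h→hhh, h→hhh, h→hhh, h→hhh, h→hhh, g→a, g→a, a→gga. Concatenated: hhh hhh hhh hhh hhh hhh hhh hhh hhh a a gga.

hhhhhhhhhhhhhhhhhhhhhhhhhhhaagga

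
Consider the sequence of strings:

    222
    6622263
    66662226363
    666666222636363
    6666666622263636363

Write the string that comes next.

s(k+1) = 66·s(k)·63, so each term gains 66 as a prefix and 63 as a suffix.
Applying this once more to 6666666622263636363:

66666666662226363636363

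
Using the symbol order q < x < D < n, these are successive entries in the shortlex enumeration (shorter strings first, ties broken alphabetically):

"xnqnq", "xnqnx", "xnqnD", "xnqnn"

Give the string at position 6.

Advancing 2 positions from xnqnn through xnqnn → xnxqq reaches term 6.

xnxqx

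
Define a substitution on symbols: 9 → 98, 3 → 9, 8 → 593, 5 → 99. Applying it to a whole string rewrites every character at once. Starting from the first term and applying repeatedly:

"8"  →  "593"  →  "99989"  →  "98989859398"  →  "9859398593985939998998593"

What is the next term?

Replace each of the 25 characters of 9859398593985939998998593 in place — 98 593 99 98 9 98 593 99 98 9 98 593 99 98 9 98 98 98 593 98 98 593 99 98 9 — and concatenate.

985939998998593999899859399989989898593989859399989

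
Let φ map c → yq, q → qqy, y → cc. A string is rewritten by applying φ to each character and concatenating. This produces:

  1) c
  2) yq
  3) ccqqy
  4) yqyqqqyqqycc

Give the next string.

Apply φ to yqyqqqyqqycc symbol by symbol: y→cc, q→qqy, y→cc, q→qqy, q→qqy, q→qqy, y→cc, q→qqy, q→qqy, y→cc, c→yq, c→yq; joined: cc qqy cc qqy qqy qqy cc qqy qqy cc yq yq.

ccqqyccqqyqqyqqyccqqyqqyccyqyq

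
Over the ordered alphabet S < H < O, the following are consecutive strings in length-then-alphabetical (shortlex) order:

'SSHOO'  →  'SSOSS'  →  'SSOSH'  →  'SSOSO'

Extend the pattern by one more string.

Find the rightmost character of SSOSO below O, bump it to the next letter, and reset everything to its right to S.

SSOHS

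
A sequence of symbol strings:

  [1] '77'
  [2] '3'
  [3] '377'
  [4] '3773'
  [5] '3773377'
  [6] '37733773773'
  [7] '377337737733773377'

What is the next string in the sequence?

37733773773377337737733773773

This is a Fibonacci-style word recurrence s(k) = s(k−1)·s(k−2): e.g. 3·77 = 377.
Continuing: 377337737733773377 · 37733773773 gives term 8.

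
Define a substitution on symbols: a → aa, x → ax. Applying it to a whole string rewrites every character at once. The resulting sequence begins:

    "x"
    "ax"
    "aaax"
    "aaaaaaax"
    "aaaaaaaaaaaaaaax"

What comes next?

Replace each of the 16 characters of aaaaaaaaaaaaaaax in place — aa aa aa aa aa aa aa aa aa aa aa aa aa aa aa ax — and concatenate.

aaaaaaaaaaaaaaaaaaaaaaaaaaaaaaax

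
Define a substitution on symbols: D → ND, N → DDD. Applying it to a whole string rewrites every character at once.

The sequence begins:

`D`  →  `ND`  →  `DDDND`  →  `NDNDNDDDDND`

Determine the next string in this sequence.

Expanding NDNDNDDDDND: N→DDD, D→ND, N→DDD, D→ND, N→DDD, D→ND, D→ND, D→ND, D→ND, N→DDD, D→ND. Concatenated: DDD ND DDD ND DDD ND ND ND ND DDD ND.

DDDNDDDDNDDDDNDNDNDNDDDDND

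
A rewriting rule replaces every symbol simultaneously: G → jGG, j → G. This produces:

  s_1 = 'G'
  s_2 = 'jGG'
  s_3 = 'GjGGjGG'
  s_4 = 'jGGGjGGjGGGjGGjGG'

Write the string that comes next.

Rewriting the 17 symbols of jGGGjGGjGGGjGGjGG one by one yields G jGG jGG jGG G jGG jGG G jGG jGG jGG G jGG jGG G jGG jGG; concatenated:

GjGGjGGjGGGjGGjGGGjGGjGGjGGGjGGjGGGjGGjGG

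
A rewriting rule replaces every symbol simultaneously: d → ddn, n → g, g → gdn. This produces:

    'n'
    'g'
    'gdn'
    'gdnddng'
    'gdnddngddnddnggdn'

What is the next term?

gdnddngddnddnggdnddnddngddnddnggdngdnddng

φ(gdnddngddnddnggdn) expands symbol-by-symbol to gdn ddn g ddn ddn g gdn ddn ddn g ddn ddn g gdn gdn ddn g; joining the 17 pieces gives the next term.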